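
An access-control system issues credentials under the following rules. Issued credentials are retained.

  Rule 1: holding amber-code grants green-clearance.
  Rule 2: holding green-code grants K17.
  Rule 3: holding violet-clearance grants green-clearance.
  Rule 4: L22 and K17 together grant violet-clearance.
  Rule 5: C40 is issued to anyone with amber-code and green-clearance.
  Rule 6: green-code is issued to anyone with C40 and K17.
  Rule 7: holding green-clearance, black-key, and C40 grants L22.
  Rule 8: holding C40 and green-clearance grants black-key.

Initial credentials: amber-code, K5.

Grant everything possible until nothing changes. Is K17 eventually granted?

K17 would need green-code (Rule 2), but green-code is never granted.

No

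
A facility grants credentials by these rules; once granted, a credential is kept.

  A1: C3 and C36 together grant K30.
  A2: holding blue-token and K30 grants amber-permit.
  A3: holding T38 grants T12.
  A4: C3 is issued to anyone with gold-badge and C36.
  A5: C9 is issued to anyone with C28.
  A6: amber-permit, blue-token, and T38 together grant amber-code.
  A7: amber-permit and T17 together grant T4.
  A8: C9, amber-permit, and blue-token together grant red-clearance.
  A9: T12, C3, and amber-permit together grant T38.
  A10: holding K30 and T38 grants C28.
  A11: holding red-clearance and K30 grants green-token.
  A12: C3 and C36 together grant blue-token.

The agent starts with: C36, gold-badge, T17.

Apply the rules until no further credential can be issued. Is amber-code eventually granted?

No

amber-code would need amber-permit, blue-token, and T38 (A6), but T38 is never granted.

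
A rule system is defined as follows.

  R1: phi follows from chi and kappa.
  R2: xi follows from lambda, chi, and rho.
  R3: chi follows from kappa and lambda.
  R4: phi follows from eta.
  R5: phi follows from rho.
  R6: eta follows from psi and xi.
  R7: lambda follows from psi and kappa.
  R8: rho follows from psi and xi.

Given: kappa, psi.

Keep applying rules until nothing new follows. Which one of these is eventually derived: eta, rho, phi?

psi and kappa hold, so lambda follows (R7).
From kappa and lambda, R3 gives chi.
From chi and kappa, R1 gives phi.
eta would need psi and xi (R6), but xi is never established. rho would need psi and xi (R8), but xi is never established.

phi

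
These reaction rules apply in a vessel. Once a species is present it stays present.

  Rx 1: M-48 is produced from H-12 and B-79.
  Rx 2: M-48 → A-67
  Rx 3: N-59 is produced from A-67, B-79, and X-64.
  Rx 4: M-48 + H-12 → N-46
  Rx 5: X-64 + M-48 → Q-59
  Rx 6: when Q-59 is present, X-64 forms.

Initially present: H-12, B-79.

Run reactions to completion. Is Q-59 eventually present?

No

Q-59 would need X-64 and M-48 (Rx 5), but X-64 never forms.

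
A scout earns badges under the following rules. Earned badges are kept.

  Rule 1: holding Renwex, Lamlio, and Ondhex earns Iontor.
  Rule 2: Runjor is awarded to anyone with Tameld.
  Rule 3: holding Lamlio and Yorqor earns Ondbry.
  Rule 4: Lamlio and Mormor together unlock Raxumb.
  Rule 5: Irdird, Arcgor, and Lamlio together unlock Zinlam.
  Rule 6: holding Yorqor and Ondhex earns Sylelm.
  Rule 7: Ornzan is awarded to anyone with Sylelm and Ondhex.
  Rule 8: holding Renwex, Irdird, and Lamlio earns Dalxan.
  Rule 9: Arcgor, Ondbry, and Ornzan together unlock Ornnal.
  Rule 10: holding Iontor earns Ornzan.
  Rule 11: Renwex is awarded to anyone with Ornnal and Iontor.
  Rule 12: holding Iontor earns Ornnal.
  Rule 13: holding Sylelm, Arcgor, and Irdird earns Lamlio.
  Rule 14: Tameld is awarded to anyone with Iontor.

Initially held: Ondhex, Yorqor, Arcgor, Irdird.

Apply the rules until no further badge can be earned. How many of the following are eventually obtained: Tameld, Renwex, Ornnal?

With Yorqor and Ondhex, Sylelm is earned (Rule 6).
With Sylelm and Ondhex, Ornzan is earned (Rule 7).
With Sylelm, Arcgor, and Irdird, Lamlio is earned (Rule 13).
With Lamlio and Yorqor, Ondbry is earned (Rule 3).
With Arcgor, Ondbry, and Ornzan, Ornnal is earned (Rule 9).
Tameld would need Iontor (Rule 14), but Iontor is never earned.
Renwex would need Ornnal and Iontor (Rule 11), but Iontor is never earned.
Ornnal: reached.
Reached: Ornnal — 1 of the 3.

1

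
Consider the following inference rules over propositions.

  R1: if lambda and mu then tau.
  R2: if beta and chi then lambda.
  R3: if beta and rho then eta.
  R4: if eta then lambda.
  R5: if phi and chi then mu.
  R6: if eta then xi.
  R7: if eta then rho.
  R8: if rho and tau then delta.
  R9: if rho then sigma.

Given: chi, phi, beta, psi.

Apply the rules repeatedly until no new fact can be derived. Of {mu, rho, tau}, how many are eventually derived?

phi and chi hold, so mu follows (R5).
From beta and chi, R2 gives lambda.
From lambda and mu, R1 gives tau.
mu: reached.
rho would need eta (R7), but eta is never established.
tau: reached.
Reached: mu and tau — 2 of the 3.

2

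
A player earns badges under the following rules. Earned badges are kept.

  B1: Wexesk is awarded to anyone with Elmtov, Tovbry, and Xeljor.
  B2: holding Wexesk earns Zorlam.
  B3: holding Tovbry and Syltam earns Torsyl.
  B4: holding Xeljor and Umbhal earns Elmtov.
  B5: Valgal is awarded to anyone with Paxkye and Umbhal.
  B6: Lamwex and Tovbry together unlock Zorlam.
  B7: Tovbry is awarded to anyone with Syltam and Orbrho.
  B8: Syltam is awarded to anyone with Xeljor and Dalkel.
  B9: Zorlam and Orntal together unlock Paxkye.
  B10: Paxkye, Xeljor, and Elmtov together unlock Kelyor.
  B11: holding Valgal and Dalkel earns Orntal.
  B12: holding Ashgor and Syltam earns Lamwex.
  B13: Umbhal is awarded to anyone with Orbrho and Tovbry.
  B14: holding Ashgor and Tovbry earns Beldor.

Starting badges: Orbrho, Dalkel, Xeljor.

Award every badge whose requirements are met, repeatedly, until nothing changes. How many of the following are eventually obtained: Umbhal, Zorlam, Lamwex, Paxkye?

With Xeljor and Dalkel, Syltam is earned (B8).
With Syltam and Orbrho, Tovbry is earned (B7).
With Orbrho and Tovbry, Umbhal is earned (B13).
With Xeljor and Umbhal, Elmtov is earned (B4).
With Elmtov, Tovbry, and Xeljor, Wexesk is earned (B1).
With Wexesk, Zorlam is earned (B2).
Umbhal: reached.
Zorlam: reached.
Lamwex would need Ashgor and Syltam (B12), but Ashgor is never earned.
Paxkye would need Zorlam and Orntal (B9), but Orntal is never earned.
Reached: Umbhal and Zorlam — 2 of the 4.

2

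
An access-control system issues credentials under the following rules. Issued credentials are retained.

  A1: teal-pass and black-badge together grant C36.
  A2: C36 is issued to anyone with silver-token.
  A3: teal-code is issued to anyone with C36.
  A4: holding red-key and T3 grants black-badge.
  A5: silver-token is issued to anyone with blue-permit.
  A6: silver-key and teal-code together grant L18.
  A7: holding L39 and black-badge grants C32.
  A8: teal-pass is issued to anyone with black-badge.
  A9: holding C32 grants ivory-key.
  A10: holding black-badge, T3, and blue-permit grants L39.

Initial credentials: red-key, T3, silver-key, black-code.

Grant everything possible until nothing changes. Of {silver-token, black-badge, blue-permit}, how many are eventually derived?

Holding red-key and T3 grants black-badge (A4).
silver-token would need blue-permit (A5), but blue-permit is never granted.
black-badge: reached.
No rule produces blue-permit, and it is not given.
Reached: black-badge — 1 of the 3.

1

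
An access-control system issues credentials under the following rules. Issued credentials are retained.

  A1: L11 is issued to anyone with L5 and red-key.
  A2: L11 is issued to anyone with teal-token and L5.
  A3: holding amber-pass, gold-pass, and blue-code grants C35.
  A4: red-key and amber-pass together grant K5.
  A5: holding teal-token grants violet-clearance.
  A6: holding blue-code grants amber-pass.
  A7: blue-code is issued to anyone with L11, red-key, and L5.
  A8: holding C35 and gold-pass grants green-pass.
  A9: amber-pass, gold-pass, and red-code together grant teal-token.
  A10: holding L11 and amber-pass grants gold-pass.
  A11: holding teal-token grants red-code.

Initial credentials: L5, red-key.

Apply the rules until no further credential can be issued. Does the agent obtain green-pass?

Yes

Holding L5 and red-key grants L11 (A1).
Holding L11, red-key, and L5 grants blue-code (A7).
Holding blue-code grants amber-pass (A6).
Holding L11 and amber-pass grants gold-pass (A10).
Holding amber-pass, gold-pass, and blue-code grants C35 (A3).
Holding C35 and gold-pass grants green-pass (A8).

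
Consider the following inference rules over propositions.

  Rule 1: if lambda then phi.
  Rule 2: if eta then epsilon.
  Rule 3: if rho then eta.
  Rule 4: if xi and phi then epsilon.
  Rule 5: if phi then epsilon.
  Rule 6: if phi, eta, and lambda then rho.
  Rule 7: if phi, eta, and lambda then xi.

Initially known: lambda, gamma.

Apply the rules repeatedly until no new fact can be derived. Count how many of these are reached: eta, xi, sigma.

eta would need rho (Rule 3), but rho is never established.
xi would need phi, eta, and lambda (Rule 7), but eta is never established.
No rule produces sigma, and it is not given.
None of the 3 are reached.

0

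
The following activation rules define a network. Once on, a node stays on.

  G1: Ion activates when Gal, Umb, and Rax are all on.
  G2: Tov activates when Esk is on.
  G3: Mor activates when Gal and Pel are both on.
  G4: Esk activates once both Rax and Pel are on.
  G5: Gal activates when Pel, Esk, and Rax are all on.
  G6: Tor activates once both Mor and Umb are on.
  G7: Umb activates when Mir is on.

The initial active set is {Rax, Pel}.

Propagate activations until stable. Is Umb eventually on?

Umb would need Mir (G7), but Mir never turns on.

No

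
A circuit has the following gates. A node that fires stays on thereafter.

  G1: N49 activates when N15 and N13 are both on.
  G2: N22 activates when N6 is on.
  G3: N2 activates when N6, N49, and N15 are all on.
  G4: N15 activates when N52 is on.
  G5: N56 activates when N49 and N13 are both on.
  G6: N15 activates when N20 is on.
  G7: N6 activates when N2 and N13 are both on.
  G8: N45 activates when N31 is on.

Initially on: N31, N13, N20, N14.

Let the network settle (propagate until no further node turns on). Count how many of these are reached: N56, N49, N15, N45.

G8: N31 on → N45 on.
N20 is on, so N15 activates (G6).
G1: N15 and N13 on → N49 on.
N49 and N13 are on, so N56 activates (G5).
N56: reached.
N49: reached.
N15: reached.
N45: reached.
All 4 are reached.

4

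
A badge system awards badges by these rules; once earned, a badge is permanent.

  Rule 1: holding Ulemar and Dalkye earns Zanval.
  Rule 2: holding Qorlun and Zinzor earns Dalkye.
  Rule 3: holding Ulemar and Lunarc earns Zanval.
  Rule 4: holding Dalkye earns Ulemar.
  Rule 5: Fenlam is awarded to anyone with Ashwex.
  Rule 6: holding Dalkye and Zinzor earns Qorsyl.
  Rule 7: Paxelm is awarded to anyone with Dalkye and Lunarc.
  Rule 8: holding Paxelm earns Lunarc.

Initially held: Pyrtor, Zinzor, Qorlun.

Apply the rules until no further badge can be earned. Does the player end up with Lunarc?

Lunarc would need Paxelm (Rule 8), but Paxelm is never earned.

No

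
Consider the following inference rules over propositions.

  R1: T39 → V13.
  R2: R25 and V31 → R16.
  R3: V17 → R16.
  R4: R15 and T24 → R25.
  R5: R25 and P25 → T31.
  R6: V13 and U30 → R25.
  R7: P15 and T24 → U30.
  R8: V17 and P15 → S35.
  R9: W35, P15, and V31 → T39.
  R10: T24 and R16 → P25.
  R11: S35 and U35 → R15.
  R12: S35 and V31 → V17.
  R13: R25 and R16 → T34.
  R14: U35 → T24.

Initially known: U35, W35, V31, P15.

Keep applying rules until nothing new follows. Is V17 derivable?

No

V17 would need S35 and V31 (R12), but S35 is never established.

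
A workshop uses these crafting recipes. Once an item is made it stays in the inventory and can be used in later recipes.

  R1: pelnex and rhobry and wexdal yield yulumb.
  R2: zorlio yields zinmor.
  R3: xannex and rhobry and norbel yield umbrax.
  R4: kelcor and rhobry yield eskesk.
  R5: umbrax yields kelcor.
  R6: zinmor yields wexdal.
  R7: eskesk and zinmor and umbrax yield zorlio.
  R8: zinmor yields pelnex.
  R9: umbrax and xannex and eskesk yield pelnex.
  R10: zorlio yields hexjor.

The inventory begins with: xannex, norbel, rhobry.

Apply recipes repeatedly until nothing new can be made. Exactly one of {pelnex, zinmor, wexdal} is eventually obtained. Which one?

pelnex

xannex and rhobry and norbel → umbrax (R3).
umbrax → kelcor (R5).
Using R4, kelcor and rhobry make eskesk.
Using R9, umbrax, xannex, and eskesk make pelnex.
zinmor would need zorlio (R2), but zorlio is never obtained. wexdal would need zinmor (R6), but zinmor is never obtained.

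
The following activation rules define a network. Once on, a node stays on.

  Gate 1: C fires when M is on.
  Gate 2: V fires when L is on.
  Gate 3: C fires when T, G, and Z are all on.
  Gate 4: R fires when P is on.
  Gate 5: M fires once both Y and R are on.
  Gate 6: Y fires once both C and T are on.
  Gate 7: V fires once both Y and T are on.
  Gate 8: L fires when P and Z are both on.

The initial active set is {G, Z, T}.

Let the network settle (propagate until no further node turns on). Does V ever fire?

Gate 3: T, G, and Z on → C on.
Gate 6: C and T on → Y on.
Gate 7: Y and T on → V on.

Yes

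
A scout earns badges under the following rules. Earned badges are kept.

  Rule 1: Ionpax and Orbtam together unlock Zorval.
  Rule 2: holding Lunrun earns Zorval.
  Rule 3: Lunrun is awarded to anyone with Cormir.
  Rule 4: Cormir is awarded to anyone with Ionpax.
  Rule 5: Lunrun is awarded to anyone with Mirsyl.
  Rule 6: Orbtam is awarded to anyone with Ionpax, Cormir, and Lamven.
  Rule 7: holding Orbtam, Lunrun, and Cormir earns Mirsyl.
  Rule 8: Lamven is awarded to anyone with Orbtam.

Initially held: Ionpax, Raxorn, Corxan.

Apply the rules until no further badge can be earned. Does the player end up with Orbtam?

No

Orbtam would need Ionpax, Cormir, and Lamven (Rule 6), but Lamven is never earned.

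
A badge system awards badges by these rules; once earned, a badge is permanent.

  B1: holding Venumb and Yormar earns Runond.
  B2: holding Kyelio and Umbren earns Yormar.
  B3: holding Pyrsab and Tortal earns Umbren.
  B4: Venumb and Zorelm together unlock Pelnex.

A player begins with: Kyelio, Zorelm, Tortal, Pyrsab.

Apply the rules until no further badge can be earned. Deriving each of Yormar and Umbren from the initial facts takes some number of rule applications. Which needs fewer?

Umbren

Umbren: With Pyrsab and Tortal, Umbren is earned (B3). [1 rule application]
Yormar: With Pyrsab and Tortal, Umbren is earned (B3). With Kyelio and Umbren, Yormar is earned (B2). [2 rule applications]
Umbren needs fewer.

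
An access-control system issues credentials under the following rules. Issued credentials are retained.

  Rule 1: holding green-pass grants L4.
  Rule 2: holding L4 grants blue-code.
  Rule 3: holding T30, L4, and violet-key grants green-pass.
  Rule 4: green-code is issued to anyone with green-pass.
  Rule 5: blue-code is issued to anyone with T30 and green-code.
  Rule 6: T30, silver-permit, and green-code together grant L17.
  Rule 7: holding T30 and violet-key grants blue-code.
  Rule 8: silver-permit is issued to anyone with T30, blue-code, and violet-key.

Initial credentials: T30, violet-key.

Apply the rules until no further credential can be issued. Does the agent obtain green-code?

green-code would need green-pass (Rule 4), but green-pass is never granted.

No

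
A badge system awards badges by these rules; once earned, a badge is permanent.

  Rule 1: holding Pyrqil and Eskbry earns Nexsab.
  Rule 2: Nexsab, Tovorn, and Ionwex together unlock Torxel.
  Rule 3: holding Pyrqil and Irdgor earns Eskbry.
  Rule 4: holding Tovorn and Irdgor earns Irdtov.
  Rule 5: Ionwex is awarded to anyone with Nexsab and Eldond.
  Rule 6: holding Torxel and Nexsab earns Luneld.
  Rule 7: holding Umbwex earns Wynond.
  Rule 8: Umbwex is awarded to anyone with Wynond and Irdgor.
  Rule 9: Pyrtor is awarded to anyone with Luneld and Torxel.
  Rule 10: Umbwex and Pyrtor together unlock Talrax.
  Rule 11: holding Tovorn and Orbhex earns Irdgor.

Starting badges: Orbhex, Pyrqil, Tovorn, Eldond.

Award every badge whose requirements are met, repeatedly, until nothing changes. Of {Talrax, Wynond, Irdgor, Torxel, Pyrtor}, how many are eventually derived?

3

With Tovorn and Orbhex, Irdgor is earned (Rule 11).
With Pyrqil and Irdgor, Eskbry is earned (Rule 3).
With Pyrqil and Eskbry, Nexsab is earned (Rule 1).
With Nexsab and Eldond, Ionwex is earned (Rule 5).
With Nexsab, Tovorn, and Ionwex, Torxel is earned (Rule 2).
With Torxel and Nexsab, Luneld is earned (Rule 6).
With Luneld and Torxel, Pyrtor is earned (Rule 9).
Talrax would need Umbwex and Pyrtor (Rule 10), but Umbwex is never earned.
Wynond would need Umbwex (Rule 7), but Umbwex is never earned.
Irdgor: reached.
Torxel: reached.
Pyrtor: reached.
Reached: Irdgor, Torxel, and Pyrtor — 3 of the 5.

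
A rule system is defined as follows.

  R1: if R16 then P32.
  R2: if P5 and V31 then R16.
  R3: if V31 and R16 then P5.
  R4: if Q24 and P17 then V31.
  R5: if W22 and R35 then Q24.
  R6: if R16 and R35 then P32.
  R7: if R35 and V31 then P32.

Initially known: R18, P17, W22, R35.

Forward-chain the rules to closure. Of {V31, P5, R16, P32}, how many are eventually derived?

2

W22 and R35 hold, so Q24 follows (R5).
From Q24 and P17, R4 gives V31.
From R35 and V31, R7 gives P32.
V31: reached.
P5 would need V31 and R16 (R3), but R16 is never established.
R16 would need P5 and V31 (R2), but P5 is never established.
P32: reached.
Reached: V31 and P32 — 2 of the 4.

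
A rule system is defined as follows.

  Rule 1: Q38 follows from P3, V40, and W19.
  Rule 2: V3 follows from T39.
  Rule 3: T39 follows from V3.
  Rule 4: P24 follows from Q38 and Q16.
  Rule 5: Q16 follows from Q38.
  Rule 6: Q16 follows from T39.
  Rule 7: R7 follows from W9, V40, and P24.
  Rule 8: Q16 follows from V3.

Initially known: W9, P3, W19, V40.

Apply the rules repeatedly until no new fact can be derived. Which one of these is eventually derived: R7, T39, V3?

P3, V40, and W19 hold, so Q38 follows (Rule 1).
Q38 holds, so Q16 follows (Rule 5).
Q38 and Q16 hold, so P24 follows (Rule 4).
From W9, V40, and P24, Rule 7 gives R7.
T39 would need V3 (Rule 3), but V3 is never established. V3 would need T39 (Rule 2), but T39 is never established.

R7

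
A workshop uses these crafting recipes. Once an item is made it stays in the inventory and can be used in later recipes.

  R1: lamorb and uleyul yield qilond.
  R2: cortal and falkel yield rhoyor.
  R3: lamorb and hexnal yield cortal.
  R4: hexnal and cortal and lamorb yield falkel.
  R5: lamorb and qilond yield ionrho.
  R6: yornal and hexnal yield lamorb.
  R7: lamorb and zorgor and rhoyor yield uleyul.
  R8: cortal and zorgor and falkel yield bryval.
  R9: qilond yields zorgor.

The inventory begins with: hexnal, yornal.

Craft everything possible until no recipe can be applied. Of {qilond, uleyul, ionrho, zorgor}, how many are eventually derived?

qilond would need lamorb and uleyul (R1), but uleyul is never obtained.
uleyul would need lamorb, zorgor, and rhoyor (R7), but zorgor is never obtained.
ionrho would need lamorb and qilond (R5), but qilond is never obtained.
zorgor would need qilond (R9), but qilond is never obtained.
None of the 4 are reached.

0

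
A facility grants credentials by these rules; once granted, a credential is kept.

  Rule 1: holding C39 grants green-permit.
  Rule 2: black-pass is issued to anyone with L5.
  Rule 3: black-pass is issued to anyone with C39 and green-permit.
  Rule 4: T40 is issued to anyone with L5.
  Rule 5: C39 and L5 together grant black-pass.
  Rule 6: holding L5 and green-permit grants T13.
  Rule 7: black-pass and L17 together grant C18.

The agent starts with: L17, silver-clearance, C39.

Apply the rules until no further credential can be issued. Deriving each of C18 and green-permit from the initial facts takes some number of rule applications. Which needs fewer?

green-permit

green-permit: Holding C39 grants green-permit (Rule 1). [1 rule application]
C18: Holding C39 grants green-permit (Rule 1). Holding C39 and green-permit grants black-pass (Rule 3). Holding black-pass and L17 grants C18 (Rule 7). [3 rule applications]
green-permit needs fewer.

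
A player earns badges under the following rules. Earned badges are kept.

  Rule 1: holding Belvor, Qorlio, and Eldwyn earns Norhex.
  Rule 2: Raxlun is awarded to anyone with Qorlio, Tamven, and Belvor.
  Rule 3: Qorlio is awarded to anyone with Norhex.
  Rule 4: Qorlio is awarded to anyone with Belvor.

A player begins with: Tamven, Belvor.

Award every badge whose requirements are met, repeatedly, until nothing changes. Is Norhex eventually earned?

No

Norhex would need Belvor, Qorlio, and Eldwyn (Rule 1), but Eldwyn is never earned.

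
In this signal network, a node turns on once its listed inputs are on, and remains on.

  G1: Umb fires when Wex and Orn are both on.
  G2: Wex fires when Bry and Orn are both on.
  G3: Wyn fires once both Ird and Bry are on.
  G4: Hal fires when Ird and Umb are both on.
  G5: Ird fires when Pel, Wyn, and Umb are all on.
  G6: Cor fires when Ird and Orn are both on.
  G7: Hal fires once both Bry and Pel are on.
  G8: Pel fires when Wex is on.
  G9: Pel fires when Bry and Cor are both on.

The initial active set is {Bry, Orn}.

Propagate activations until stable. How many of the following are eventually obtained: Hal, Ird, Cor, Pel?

G2: Bry and Orn on → Wex on.
G8: Wex on → Pel on.
G7: Bry and Pel on → Hal on.
Hal: reached.
Ird would need Pel, Wyn, and Umb (G5), but Wyn never turns on.
Cor would need Ird and Orn (G6), but Ird never turns on.
Pel: reached.
Reached: Hal and Pel — 2 of the 4.

2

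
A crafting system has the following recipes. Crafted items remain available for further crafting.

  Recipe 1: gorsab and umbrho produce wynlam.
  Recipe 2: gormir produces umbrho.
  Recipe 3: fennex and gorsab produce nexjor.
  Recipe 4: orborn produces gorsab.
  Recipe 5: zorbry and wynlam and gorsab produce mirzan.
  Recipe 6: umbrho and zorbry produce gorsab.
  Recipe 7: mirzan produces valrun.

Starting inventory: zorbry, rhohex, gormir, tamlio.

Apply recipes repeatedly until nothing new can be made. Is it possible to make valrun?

gormir → umbrho (Recipe 2).
umbrho and zorbry → gorsab (Recipe 6).
Using Recipe 1, gorsab and umbrho make wynlam.
Using Recipe 5, zorbry, wynlam, and gorsab make mirzan.
Using Recipe 7, mirzan makes valrun.

Yes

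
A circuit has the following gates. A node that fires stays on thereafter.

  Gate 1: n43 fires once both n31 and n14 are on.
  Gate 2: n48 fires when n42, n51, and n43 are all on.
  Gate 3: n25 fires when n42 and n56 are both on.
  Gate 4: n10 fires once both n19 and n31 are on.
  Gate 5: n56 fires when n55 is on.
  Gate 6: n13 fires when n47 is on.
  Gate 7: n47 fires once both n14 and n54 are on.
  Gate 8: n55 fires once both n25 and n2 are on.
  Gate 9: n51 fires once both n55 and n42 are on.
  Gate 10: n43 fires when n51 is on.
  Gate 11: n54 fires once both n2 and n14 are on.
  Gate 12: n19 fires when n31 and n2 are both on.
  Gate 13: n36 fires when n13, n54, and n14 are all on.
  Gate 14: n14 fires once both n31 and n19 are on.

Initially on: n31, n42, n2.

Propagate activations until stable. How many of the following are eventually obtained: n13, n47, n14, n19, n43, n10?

n31 and n2 are on, so n19 fires (Gate 12).
n19 and n31 are on, so n10 fires (Gate 4).
Gate 14: n31 and n19 on → n14 on.
Gate 11: n2 and n14 on → n54 on.
Gate 1: n31 and n14 on → n43 on.
Gate 7: n14 and n54 on → n47 on.
n47 is on, so n13 fires (Gate 6).
n13: reached.
n47: reached.
n14: reached.
n19: reached.
n43: reached.
n10: reached.
All 6 are reached.

6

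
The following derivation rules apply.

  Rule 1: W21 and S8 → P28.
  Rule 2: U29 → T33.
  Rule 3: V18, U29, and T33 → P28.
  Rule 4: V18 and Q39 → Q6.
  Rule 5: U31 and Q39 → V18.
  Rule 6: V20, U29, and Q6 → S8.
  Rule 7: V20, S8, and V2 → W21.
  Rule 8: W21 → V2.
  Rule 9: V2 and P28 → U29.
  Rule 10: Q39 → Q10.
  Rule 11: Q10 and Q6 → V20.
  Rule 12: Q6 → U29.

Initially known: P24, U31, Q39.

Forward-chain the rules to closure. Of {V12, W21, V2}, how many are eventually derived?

0

No rule produces V12, and it is not given.
W21 would need V20, S8, and V2 (Rule 7), but V2 is never established.
V2 would need W21 (Rule 8), but W21 is never established.
None of the 3 are reached.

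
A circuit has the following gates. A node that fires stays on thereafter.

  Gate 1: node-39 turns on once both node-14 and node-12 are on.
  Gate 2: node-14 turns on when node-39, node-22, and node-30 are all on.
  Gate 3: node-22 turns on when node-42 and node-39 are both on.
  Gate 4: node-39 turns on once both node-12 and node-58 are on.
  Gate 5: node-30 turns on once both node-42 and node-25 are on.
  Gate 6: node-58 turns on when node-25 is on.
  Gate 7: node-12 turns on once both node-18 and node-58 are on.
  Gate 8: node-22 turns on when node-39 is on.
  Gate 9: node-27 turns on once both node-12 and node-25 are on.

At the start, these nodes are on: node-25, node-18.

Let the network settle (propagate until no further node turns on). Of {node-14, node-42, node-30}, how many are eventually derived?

0

node-14 would need node-39, node-22, and node-30 (Gate 2), but node-30 never turns on.
No rule produces node-42, and it is not given.
node-30 would need node-42 and node-25 (Gate 5), but node-42 never turns on.
None of the 3 are reached.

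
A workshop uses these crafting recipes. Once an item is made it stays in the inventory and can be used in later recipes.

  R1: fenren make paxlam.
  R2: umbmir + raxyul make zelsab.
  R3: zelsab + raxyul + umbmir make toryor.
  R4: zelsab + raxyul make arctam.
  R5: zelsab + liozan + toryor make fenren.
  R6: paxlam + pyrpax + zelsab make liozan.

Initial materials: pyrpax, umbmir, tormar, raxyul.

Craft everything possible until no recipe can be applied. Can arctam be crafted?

umbmir + raxyul → zelsab (R2).
zelsab + raxyul → arctam (R4).

Yes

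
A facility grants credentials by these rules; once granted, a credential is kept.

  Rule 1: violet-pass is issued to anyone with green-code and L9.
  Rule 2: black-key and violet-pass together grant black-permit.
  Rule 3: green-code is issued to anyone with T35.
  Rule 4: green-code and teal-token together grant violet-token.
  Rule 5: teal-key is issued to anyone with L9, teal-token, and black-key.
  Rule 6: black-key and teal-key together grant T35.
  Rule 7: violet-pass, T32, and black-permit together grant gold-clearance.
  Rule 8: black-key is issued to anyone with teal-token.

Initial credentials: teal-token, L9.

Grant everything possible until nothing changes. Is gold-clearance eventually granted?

gold-clearance would need violet-pass, T32, and black-permit (Rule 7), but T32 is never granted.

No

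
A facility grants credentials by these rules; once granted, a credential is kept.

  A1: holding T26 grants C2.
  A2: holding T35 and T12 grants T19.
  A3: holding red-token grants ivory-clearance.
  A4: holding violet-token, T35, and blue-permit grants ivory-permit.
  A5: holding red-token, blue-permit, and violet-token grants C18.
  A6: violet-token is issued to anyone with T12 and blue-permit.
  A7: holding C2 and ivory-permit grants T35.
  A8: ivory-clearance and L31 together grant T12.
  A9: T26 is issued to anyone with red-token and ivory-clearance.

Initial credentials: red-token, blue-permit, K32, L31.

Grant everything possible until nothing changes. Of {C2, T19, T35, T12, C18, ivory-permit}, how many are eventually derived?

Holding red-token grants ivory-clearance (A3).
Holding ivory-clearance and L31 grants T12 (A8).
Holding red-token and ivory-clearance grants T26 (A9).
Holding T12 and blue-permit grants violet-token (A6).
Holding T26 grants C2 (A1).
Holding red-token, blue-permit, and violet-token grants C18 (A5).
C2: reached.
T19 would need T35 and T12 (A2), but T35 is never granted.
T35 would need C2 and ivory-permit (A7), but ivory-permit is never granted.
T12: reached.
C18: reached.
ivory-permit would need violet-token, T35, and blue-permit (A4), but T35 is never granted.
Reached: C2, T12, and C18 — 3 of the 6.

3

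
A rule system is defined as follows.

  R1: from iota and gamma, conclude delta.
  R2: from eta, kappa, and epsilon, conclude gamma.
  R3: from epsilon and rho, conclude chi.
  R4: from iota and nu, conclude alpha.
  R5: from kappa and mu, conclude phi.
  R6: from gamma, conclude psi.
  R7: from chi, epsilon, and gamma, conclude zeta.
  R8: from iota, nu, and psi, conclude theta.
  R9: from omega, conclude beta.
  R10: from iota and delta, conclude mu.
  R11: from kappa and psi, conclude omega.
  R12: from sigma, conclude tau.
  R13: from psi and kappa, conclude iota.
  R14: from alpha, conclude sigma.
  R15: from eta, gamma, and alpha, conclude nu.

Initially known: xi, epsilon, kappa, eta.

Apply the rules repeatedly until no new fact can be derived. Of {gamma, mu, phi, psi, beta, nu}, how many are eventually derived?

eta, kappa, and epsilon hold, so gamma follows (R2).
gamma holds, so psi follows (R6).
From kappa and psi, R11 gives omega.
From psi and kappa, R13 gives iota.
omega holds, so beta follows (R9).
iota and gamma hold, so delta follows (R1).
iota and delta hold, so mu follows (R10).
From kappa and mu, R5 gives phi.
gamma: reached.
mu: reached.
phi: reached.
psi: reached.
beta: reached.
nu would need eta, gamma, and alpha (R15), but alpha is never established.
Reached: gamma, mu, phi, psi, and beta — 5 of the 6.

5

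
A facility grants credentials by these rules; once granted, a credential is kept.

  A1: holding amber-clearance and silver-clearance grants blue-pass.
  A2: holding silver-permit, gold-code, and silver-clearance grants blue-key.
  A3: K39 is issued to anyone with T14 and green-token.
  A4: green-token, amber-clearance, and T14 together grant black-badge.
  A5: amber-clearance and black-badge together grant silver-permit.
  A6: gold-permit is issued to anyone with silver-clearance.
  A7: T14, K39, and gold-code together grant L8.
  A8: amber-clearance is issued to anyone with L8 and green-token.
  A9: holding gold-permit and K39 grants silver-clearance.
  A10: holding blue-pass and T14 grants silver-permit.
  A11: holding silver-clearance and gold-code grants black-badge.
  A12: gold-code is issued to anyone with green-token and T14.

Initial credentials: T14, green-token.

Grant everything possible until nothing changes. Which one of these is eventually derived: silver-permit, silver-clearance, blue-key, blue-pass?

Holding green-token and T14 grants gold-code (A12).
Holding T14 and green-token grants K39 (A3).
Holding T14, K39, and gold-code grants L8 (A7).
Holding L8 and green-token grants amber-clearance (A8).
Holding green-token, amber-clearance, and T14 grants black-badge (A4).
Holding amber-clearance and black-badge grants silver-permit (A5).
blue-key would need silver-permit, gold-code, and silver-clearance (A2), but silver-clearance is never granted. blue-pass would need amber-clearance and silver-clearance (A1), but silver-clearance is never granted. silver-clearance would need gold-permit and K39 (A9), but gold-permit is never granted.

silver-permit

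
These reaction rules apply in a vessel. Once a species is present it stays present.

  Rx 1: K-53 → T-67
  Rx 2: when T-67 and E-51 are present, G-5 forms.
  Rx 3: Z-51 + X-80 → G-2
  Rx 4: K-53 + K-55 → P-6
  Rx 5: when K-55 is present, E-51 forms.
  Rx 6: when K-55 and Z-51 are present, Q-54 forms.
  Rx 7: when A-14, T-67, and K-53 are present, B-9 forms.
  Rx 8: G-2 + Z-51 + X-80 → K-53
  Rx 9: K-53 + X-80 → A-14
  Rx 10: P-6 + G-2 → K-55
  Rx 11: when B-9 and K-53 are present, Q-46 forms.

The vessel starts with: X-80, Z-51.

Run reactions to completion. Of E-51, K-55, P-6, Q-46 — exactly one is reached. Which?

Q-46

Z-51 and X-80 present → G-2 forms (Rx 3).
G-2, Z-51, and X-80 present → K-53 forms (Rx 8).
K-53 and X-80 present → A-14 forms (Rx 9).
K-53 present → T-67 forms (Rx 1).
A-14, T-67, and K-53 present → B-9 forms (Rx 7).
B-9 and K-53 present → Q-46 forms (Rx 11).
E-51 would need K-55 (Rx 5), but K-55 never forms. K-55 would need P-6 and G-2 (Rx 10), but P-6 never forms. P-6 would need K-53 and K-55 (Rx 4), but K-55 never forms.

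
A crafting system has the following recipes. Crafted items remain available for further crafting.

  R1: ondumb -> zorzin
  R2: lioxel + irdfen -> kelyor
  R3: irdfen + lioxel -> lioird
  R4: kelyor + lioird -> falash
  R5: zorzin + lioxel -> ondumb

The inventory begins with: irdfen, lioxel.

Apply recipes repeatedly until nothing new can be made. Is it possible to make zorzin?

zorzin would need ondumb (R1), but ondumb is never obtained.

No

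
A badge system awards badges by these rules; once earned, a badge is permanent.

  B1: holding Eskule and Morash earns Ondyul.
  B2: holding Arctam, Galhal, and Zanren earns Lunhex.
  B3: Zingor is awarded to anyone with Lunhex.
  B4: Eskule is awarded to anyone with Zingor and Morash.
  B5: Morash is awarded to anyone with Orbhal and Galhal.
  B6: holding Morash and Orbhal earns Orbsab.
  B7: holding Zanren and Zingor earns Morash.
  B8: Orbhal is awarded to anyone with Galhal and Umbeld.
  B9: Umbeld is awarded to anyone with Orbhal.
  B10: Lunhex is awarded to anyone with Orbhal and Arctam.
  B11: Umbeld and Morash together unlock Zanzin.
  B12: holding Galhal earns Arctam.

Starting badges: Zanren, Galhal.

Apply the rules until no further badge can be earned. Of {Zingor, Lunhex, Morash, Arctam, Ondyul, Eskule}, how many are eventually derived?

With Galhal, Arctam is earned (B12).
With Arctam, Galhal, and Zanren, Lunhex is earned (B2).
With Lunhex, Zingor is earned (B3).
With Zanren and Zingor, Morash is earned (B7).
With Zingor and Morash, Eskule is earned (B4).
With Eskule and Morash, Ondyul is earned (B1).
Zingor: reached.
Lunhex: reached.
Morash: reached.
Arctam: reached.
Ondyul: reached.
Eskule: reached.
All 6 are reached.

6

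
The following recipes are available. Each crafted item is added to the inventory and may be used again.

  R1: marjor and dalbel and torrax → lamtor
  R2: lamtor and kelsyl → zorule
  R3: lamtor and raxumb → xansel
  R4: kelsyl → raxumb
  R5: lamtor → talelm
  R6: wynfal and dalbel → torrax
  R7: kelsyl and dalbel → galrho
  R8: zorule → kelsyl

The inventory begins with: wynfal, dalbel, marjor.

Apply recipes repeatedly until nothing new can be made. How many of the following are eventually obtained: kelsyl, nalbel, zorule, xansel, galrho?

0

kelsyl would need zorule (R8), but zorule is never obtained.
No rule produces nalbel, and it is not given.
zorule would need lamtor and kelsyl (R2), but kelsyl is never obtained.
xansel would need lamtor and raxumb (R3), but raxumb is never obtained.
galrho would need kelsyl and dalbel (R7), but kelsyl is never obtained.
None of the 5 are reached.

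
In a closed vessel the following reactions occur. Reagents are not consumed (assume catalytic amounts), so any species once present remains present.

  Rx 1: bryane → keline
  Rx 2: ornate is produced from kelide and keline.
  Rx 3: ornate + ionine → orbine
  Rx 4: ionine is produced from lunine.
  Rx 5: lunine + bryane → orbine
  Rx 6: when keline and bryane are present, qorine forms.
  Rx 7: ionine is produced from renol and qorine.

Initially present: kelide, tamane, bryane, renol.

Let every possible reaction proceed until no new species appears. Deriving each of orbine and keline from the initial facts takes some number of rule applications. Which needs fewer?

keline: bryane present → keline forms (Rx 1). [1 rule application]
orbine: bryane present → keline forms (Rx 1). keline and bryane present → qorine forms (Rx 6). kelide and keline present → ornate forms (Rx 2). renol and qorine present → ionine forms (Rx 7). ornate and ionine present → orbine forms (Rx 3). [5 rule applications]
keline needs fewer.

keline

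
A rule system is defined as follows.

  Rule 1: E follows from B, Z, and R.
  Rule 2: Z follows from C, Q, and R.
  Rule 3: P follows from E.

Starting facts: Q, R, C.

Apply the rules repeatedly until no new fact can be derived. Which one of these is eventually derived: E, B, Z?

Z

C, Q, and R hold, so Z follows (Rule 2).
No rule produces B, and it is not given. E would need B, Z, and R (Rule 1), but B is never established.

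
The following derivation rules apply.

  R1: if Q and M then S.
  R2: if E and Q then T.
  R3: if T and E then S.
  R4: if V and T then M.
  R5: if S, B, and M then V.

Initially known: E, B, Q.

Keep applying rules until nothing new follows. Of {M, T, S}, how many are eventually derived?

From E and Q, R2 gives T.
T and E hold, so S follows (R3).
M would need V and T (R4), but V is never established.
T: reached.
S: reached.
Reached: T and S — 2 of the 3.

2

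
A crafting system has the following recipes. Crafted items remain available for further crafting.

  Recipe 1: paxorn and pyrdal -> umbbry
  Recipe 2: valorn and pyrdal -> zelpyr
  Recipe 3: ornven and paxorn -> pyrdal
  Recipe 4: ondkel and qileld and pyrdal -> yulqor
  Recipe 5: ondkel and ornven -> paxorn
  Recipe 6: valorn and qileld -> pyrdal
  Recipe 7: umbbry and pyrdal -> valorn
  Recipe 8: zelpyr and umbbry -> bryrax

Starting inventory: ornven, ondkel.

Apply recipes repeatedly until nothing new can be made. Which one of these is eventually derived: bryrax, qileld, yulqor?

bryrax

Using Recipe 5, ondkel and ornven make paxorn.
Using Recipe 3, ornven and paxorn make pyrdal.
Using Recipe 1, paxorn and pyrdal make umbbry.
Using Recipe 7, umbbry and pyrdal make valorn.
valorn and pyrdal -> zelpyr (Recipe 2).
Using Recipe 8, zelpyr and umbbry make bryrax.
yulqor would need ondkel, qileld, and pyrdal (Recipe 4), but qileld is never obtained. No rule produces qileld, and it is not given.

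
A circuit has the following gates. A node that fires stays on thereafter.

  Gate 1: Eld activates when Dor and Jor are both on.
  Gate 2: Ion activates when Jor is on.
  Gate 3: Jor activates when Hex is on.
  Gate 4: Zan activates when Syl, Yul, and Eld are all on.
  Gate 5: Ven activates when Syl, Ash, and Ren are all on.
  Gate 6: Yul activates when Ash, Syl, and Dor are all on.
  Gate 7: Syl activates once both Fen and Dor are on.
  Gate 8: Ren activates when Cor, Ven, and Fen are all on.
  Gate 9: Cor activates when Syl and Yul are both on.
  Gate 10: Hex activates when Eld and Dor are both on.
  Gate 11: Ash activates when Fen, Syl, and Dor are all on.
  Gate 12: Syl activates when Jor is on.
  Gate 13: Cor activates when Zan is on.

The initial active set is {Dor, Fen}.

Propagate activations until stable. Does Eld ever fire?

Eld would need Dor and Jor (Gate 1), but Jor never turns on.

No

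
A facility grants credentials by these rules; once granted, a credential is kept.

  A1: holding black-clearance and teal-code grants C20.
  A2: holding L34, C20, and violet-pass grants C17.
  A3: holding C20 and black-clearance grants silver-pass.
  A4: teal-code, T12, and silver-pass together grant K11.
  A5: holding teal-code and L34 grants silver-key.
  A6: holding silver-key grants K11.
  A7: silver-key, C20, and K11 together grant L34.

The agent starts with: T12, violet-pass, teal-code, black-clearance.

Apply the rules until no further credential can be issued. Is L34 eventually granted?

L34 would need silver-key, C20, and K11 (A7), but silver-key is never granted.

No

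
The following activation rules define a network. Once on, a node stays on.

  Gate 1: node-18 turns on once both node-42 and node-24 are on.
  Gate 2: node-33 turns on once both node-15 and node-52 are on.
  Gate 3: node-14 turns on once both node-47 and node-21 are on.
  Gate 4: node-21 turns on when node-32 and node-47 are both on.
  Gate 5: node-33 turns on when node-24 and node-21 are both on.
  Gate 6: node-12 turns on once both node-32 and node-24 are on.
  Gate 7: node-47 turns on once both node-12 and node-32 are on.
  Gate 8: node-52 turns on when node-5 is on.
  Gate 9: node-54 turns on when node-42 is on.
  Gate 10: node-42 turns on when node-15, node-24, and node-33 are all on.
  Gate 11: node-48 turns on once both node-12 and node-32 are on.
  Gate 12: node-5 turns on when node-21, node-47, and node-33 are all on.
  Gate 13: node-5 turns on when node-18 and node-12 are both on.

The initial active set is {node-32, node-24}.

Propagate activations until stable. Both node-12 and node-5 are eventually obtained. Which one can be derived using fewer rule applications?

node-12: Gate 6: node-32 and node-24 on → node-12 on. [1 rule application]
node-5: Gate 6: node-32 and node-24 on → node-12 on. Gate 7: node-12 and node-32 on → node-47 on. Gate 4: node-32 and node-47 on → node-21 on. node-24 and node-21 are on, so node-33 turns on (Gate 5). Gate 12: node-21, node-47, and node-33 on → node-5 on. [5 rule applications]
node-12 needs fewer.

node-12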